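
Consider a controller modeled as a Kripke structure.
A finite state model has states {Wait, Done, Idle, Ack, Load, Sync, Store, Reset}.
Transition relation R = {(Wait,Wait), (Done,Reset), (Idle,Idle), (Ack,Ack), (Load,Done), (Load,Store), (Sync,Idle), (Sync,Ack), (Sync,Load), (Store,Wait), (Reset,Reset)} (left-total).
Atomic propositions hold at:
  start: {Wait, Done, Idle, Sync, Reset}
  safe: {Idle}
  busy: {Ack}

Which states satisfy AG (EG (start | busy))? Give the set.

{Wait, Done, Idle, Ack, Reset}

Sat(start | busy) = {Wait, Done, Idle, Ack, Sync, Reset}
EG (start | busy): greatest fixpoint, start Z0 = {Wait, Done, Idle, Ack, Sync, Reset}, keep only states in Sat with some successor in Z. Already a fixed point.
Sat(EG (start | busy)) = {Wait, Done, Idle, Ack, Sync, Reset}
AG (EG (start | busy)): greatest fixpoint, start Z0 = {Wait, Done, Idle, Ack, Sync, Reset}, keep only states in Sat with every successor in Z. Z1 = {Wait, Done, Idle, Ack, Reset}; fixed.
Sat(AG (EG (start | busy))) = {Wait, Done, Idle, Ack, Reset}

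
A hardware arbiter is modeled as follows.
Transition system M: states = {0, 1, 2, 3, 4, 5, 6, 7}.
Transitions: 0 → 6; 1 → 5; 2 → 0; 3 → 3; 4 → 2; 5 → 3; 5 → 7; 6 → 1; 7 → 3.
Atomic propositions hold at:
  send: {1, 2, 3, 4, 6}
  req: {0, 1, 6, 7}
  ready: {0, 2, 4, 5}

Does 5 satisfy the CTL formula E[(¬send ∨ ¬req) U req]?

Yes

Sat(¬send) = {0, 5, 7}
Sat(¬req) = {2, 3, 4, 5}
Sat(¬send ∨ ¬req) = {0, 2, 3, 4, 5, 7}
E[(¬send ∨ ¬req) U req]: least fixpoint, start Z0 = Sat(req) = {0, 1, 6, 7}, add states in Sat(¬send ∨ ¬req) with some successor in Z. Z1 = {0, 1, 2, 5, 6, 7}; Z2 = {0, 1, 2, 4, 5, 6, 7}; fixed.
Sat(E[(¬send ∨ ¬req) U req]) = {0, 1, 2, 4, 5, 6, 7}
5 ∈ Sat(E[(¬send ∨ ¬req) U req]) = {0, 1, 2, 4, 5, 6, 7}, so the formula holds at 5.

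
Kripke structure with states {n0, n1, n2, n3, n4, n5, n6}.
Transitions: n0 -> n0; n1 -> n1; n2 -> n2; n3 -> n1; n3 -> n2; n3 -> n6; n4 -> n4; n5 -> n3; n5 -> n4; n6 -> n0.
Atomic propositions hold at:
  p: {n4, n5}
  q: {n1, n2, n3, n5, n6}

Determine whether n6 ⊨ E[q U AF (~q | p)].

Sat(~q) = {n0, n4}
Sat(~q | p) = {n0, n4, n5}
AF (~q | p): least fixpoint, start Z0 = {n0, n4, n5}, add states with every successor in Z. Z1 = {n0, n4, n5, n6}; fixed.
Sat(AF (~q | p)) = {n0, n4, n5, n6}
E[q U AF (~q | p)]: least fixpoint, start Z0 = Sat(AF (~q | p)) = {n0, n4, n5, n6}, add states in Sat(q) with some successor in Z. Z1 = {n0, n3, n4, n5, n6}; fixed.
Sat(E[q U AF (~q | p)]) = {n0, n3, n4, n5, n6}
n6 ∈ Sat(E[q U AF (~q | p)]) = {n0, n3, n4, n5, n6}, so the formula holds at n6.

Yes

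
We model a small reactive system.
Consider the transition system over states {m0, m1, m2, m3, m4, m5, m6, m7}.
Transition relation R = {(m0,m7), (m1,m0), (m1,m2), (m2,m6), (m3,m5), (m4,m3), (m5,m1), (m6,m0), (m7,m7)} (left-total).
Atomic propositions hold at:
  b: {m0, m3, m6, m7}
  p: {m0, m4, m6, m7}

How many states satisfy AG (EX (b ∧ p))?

Sat(b ∧ p) = {m0, m6, m7}
Sat(EX (b ∧ p)) = {s : some successor in {m0, m6, m7}} = {m0, m1, m2, m6, m7}
AG (EX (b ∧ p)): greatest fixpoint, start Z0 = {m0, m1, m2, m6, m7}, keep only states in Sat with every successor in Z. Already a fixed point.
Sat(AG (EX (b ∧ p))) = {m0, m1, m2, m6, m7}
|Sat(AG (EX (b ∧ p)))| = |{m0, m1, m2, m6, m7}| = 5.

5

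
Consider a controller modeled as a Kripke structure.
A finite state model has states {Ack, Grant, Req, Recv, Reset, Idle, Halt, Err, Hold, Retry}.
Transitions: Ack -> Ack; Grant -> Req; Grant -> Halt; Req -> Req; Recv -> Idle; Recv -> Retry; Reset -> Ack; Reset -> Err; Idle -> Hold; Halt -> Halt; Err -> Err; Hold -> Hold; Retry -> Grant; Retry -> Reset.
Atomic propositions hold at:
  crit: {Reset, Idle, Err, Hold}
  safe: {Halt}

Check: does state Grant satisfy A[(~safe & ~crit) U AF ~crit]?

Yes

Sat(~safe) = {Ack, Grant, Req, Recv, Reset, Idle, Err, Hold, Retry}
Sat(~crit) = {Ack, Grant, Req, Recv, Halt, Retry}
Sat(~safe & ~crit) = {Ack, Grant, Req, Recv, Retry}
AF ~crit: least fixpoint, start Z0 = {Ack, Grant, Req, Recv, Halt, Retry}, add states with every successor in Z. Already a fixed point.
Sat(AF ~crit) = {Ack, Grant, Req, Recv, Halt, Retry}
A[(~safe & ~crit) U AF ~crit]: least fixpoint, start Z0 = Sat(AF ~crit) = {Ack, Grant, Req, Recv, Halt, Retry}, add states in Sat(~safe & ~crit) with every successor in Z. Already a fixed point.
Sat(A[(~safe & ~crit) U AF ~crit]) = {Ack, Grant, Req, Recv, Halt, Retry}
Grant ∈ Sat(A[(~safe & ~crit) U AF ~crit]) = {Ack, Grant, Req, Recv, Halt, Retry}, so the formula holds at Grant.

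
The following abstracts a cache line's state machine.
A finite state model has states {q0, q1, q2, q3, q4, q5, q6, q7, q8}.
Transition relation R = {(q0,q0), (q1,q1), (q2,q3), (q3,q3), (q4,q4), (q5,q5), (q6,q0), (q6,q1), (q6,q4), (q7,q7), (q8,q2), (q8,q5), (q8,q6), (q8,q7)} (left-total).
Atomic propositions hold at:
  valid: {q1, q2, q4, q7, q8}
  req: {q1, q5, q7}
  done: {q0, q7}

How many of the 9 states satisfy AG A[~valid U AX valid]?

3

Sat(~valid) = {q0, q3, q5, q6}
Sat(AX valid) = {s : every successor in {q1, q2, q4, q7, q8}} = {q1, q4, q7}
A[~valid U AX valid]: least fixpoint, start Z0 = Sat(AX valid) = {q1, q4, q7}, add states in Sat(~valid) with every successor in Z. Already a fixed point.
Sat(A[~valid U AX valid]) = {q1, q4, q7}
AG A[~valid U AX valid]: greatest fixpoint, start Z0 = {q1, q4, q7}, keep only states in Sat with every successor in Z. Already a fixed point.
Sat(AG A[~valid U AX valid]) = {q1, q4, q7}
|Sat(AG A[~valid U AX valid])| = |{q1, q4, q7}| = 3.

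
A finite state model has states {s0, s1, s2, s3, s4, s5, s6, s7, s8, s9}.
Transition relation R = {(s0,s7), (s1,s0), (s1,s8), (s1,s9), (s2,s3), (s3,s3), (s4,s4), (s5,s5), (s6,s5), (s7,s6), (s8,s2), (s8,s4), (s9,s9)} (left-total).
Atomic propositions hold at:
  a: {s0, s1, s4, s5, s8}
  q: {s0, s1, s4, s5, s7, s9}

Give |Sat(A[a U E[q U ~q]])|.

Sat(~q) = {s2, s3, s6, s8}
E[q U ~q]: least fixpoint, start Z0 = Sat(~q) = {s2, s3, s6, s8}, add states in Sat(q) with some successor in Z. Z1 = {s1, s2, s3, s6, s7, s8}; Z2 = {s0, s1, s2, s3, s6, s7, s8}; fixed.
Sat(E[q U ~q]) = {s0, s1, s2, s3, s6, s7, s8}
A[a U E[q U ~q]]: least fixpoint, start Z0 = Sat(E[q U ~q]) = {s0, s1, s2, s3, s6, s7, s8}, add states in Sat(a) with every successor in Z. Already a fixed point.
Sat(A[a U E[q U ~q]]) = {s0, s1, s2, s3, s6, s7, s8}
|Sat(A[a U E[q U ~q]])| = |{s0, s1, s2, s3, s6, s7, s8}| = 7.

7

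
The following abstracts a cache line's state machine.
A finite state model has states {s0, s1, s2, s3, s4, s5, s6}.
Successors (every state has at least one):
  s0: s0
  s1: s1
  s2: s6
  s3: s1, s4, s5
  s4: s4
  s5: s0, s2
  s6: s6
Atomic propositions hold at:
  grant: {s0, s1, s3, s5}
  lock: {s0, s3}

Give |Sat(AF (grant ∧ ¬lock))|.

Sat(¬lock) = {s1, s2, s4, s5, s6}
Sat(grant ∧ ¬lock) = {s1, s5}
AF (grant ∧ ¬lock): least fixpoint, start Z0 = {s1, s5}, add states with every successor in Z. Already a fixed point.
Sat(AF (grant ∧ ¬lock)) = {s1, s5}
|Sat(AF (grant ∧ ¬lock))| = |{s1, s5}| = 2.

2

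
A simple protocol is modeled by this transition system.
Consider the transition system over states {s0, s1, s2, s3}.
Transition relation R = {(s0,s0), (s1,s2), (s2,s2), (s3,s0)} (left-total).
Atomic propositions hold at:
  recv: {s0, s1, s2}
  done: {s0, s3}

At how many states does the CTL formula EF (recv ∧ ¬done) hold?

Sat(¬done) = {s1, s2}
Sat(recv ∧ ¬done) = {s1, s2}
EF (recv ∧ ¬done): least fixpoint, start Z0 = {s1, s2}, add states with some successor in Z. Already a fixed point.
Sat(EF (recv ∧ ¬done)) = {s1, s2}
|Sat(EF (recv ∧ ¬done))| = |{s1, s2}| = 2.

2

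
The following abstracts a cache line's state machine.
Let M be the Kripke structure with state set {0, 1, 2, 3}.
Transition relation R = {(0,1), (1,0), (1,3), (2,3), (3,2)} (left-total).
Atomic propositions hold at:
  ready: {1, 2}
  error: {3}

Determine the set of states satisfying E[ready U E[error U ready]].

{1, 2, 3}

E[error U ready]: least fixpoint, start Z0 = Sat(ready) = {1, 2}, add states in Sat(error) with some successor in Z. Z1 = {1, 2, 3}; fixed.
Sat(E[error U ready]) = {1, 2, 3}
E[ready U E[error U ready]]: least fixpoint, start Z0 = Sat(E[error U ready]) = {1, 2, 3}, add states in Sat(ready) with some successor in Z. Already a fixed point.
Sat(E[ready U E[error U ready]]) = {1, 2, 3}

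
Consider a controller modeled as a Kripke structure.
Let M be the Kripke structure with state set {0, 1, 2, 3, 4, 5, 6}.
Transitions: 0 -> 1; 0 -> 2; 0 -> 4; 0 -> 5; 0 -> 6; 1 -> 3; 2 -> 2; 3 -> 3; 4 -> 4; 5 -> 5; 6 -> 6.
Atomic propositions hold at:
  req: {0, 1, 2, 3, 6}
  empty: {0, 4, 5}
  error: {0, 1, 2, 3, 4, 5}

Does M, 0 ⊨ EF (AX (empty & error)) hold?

Sat(empty & error) = {0, 4, 5}
Sat(AX (empty & error)) = {s : every successor in {0, 4, 5}} = {4, 5}
EF (AX (empty & error)): least fixpoint, start Z0 = {4, 5}, add states with some successor in Z. Z1 = {0, 4, 5}; fixed.
Sat(EF (AX (empty & error))) = {0, 4, 5}
0 ∈ Sat(EF (AX (empty & error))) = {0, 4, 5}, so the formula holds at 0.

Yes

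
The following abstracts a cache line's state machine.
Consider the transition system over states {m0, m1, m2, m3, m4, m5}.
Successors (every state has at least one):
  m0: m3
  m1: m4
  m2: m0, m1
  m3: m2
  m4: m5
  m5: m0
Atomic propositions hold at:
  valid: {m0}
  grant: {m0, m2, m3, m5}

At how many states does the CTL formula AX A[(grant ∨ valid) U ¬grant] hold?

1

Sat(grant ∨ valid) = {m0, m2, m3, m5}
Sat(¬grant) = {m1, m4}
A[(grant ∨ valid) U ¬grant]: least fixpoint, start Z0 = Sat(¬grant) = {m1, m4}, add states in Sat(grant ∨ valid) with every successor in Z. Already a fixed point.
Sat(A[(grant ∨ valid) U ¬grant]) = {m1, m4}
Sat(AX A[(grant ∨ valid) U ¬grant]) = {s : every successor in {m1, m4}} = {m1}
|Sat(AX A[(grant ∨ valid) U ¬grant])| = |{m1}| = 1.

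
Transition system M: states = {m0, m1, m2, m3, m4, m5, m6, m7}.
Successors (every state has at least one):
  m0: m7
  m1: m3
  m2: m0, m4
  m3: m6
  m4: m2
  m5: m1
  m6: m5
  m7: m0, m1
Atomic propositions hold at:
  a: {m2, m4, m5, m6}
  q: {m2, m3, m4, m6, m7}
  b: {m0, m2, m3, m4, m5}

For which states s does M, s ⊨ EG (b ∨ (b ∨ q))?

{m0, m2, m4, m7}

Sat(b ∨ q) = {m0, m2, m3, m4, m5, m6, m7}
Sat(b ∨ (b ∨ q)) = {m0, m2, m3, m4, m5, m6, m7}
EG (b ∨ (b ∨ q)): greatest fixpoint, start Z0 = {m0, m2, m3, m4, m5, m6, m7}, keep only states in Sat with some successor in Z. Z1 = {m0, m2, m3, m4, m6, m7}; Z2 = {m0, m2, m3, m4, m7}; Z3 = {m0, m2, m4, m7}; fixed.
Sat(EG (b ∨ (b ∨ q))) = {m0, m2, m4, m7}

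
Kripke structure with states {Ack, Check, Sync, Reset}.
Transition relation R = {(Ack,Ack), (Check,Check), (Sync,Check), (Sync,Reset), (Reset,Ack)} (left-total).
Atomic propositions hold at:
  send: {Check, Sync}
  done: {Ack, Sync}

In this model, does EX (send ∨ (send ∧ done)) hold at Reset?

No

Sat(send ∧ done) = {Sync}
Sat(send ∨ (send ∧ done)) = {Check, Sync}
Sat(EX (send ∨ (send ∧ done))) = {s : some successor in {Check, Sync}} = {Check, Sync}
Reset ∉ Sat(EX (send ∨ (send ∧ done))) = {Check, Sync}, so the formula does not hold at Reset.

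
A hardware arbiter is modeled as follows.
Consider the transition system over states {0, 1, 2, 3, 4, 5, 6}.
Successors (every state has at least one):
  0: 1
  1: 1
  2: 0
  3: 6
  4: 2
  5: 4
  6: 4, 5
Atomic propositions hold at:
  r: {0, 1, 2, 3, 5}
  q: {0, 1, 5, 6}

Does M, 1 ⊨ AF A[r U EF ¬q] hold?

No

Sat(¬q) = {2, 3, 4}
EF ¬q: least fixpoint, start Z0 = {2, 3, 4}, add states with some successor in Z. Z1 = {2, 3, 4, 5, 6}; fixed.
Sat(EF ¬q) = {2, 3, 4, 5, 6}
A[r U EF ¬q]: least fixpoint, start Z0 = Sat(EF ¬q) = {2, 3, 4, 5, 6}, add states in Sat(r) with every successor in Z. Already a fixed point.
Sat(A[r U EF ¬q]) = {2, 3, 4, 5, 6}
AF A[r U EF ¬q]: least fixpoint, start Z0 = {2, 3, 4, 5, 6}, add states with every successor in Z. Already a fixed point.
Sat(AF A[r U EF ¬q]) = {2, 3, 4, 5, 6}
1 ∉ Sat(AF A[r U EF ¬q]) = {2, 3, 4, 5, 6}, so the formula does not hold at 1.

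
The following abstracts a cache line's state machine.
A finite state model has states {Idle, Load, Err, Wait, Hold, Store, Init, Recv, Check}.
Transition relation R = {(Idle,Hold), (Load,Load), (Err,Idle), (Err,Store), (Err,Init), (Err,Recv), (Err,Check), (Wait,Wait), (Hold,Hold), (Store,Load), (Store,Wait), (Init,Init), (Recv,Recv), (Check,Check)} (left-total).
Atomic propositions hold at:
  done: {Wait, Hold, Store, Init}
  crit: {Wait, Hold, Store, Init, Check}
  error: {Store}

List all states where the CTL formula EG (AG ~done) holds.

{Load, Recv, Check}

Sat(~done) = {Idle, Load, Err, Recv, Check}
AG ~done: greatest fixpoint, start Z0 = {Idle, Load, Err, Recv, Check}, keep only states in Sat with every successor in Z. Z1 = {Load, Recv, Check}; fixed.
Sat(AG ~done) = {Load, Recv, Check}
EG (AG ~done): greatest fixpoint, start Z0 = {Load, Recv, Check}, keep only states in Sat with some successor in Z. Already a fixed point.
Sat(EG (AG ~done)) = {Load, Recv, Check}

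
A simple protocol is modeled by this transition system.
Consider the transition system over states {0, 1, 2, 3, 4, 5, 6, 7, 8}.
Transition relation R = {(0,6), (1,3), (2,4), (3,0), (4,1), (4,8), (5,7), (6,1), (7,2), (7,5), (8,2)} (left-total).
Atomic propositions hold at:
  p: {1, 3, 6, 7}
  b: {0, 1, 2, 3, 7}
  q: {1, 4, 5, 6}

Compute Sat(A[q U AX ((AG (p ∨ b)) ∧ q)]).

{0, 6}

Sat(p ∨ b) = {0, 1, 2, 3, 6, 7}
AG (p ∨ b): greatest fixpoint, start Z0 = {0, 1, 2, 3, 6, 7}, keep only states in Sat with every successor in Z. Z1 = {0, 1, 3, 6}; fixed.
Sat(AG (p ∨ b)) = {0, 1, 3, 6}
Sat((AG (p ∨ b)) ∧ q) = {1, 6}
Sat(AX ((AG (p ∨ b)) ∧ q)) = {s : every successor in {1, 6}} = {0, 6}
A[q U AX ((AG (p ∨ b)) ∧ q)]: least fixpoint, start Z0 = Sat(AX ((AG (p ∨ b)) ∧ q)) = {0, 6}, add states in Sat(q) with every successor in Z. Already a fixed point.
Sat(A[q U AX ((AG (p ∨ b)) ∧ q)]) = {0, 6}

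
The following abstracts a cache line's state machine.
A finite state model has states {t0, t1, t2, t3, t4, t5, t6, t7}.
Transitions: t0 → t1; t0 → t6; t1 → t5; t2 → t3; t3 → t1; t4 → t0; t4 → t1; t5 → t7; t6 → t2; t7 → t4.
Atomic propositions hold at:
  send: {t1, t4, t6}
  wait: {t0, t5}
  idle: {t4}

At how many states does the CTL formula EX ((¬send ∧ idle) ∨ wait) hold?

2

Sat(¬send) = {t0, t2, t3, t5, t7}
Sat(¬send ∧ idle) = ∅
Sat((¬send ∧ idle) ∨ wait) = {t0, t5}
Sat(EX ((¬send ∧ idle) ∨ wait)) = {s : some successor in {t0, t5}} = {t1, t4}
|Sat(EX ((¬send ∧ idle) ∨ wait))| = |{t1, t4}| = 2.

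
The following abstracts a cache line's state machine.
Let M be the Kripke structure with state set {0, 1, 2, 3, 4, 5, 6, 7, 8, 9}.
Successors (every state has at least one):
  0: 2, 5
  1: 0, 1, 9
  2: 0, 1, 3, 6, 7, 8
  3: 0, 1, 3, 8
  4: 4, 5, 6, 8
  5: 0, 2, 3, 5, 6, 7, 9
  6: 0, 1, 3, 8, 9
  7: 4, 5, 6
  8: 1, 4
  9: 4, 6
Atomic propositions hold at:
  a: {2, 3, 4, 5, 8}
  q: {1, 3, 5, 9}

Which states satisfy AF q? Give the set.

AF q: least fixpoint, start Z0 = {1, 3, 5, 9}, add states with every successor in Z. Already a fixed point.
Sat(AF q) = {1, 3, 5, 9}

{1, 3, 5, 9}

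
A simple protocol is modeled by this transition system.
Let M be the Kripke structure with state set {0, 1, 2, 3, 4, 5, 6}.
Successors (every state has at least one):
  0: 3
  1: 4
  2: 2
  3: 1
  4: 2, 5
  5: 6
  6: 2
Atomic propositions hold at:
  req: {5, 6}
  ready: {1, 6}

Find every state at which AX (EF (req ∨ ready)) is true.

Sat(req ∨ ready) = {1, 5, 6}
EF (req ∨ ready): least fixpoint, start Z0 = {1, 5, 6}, add states with some successor in Z. Z1 = {1, 3, 4, 5, 6}; Z2 = {0, 1, 3, 4, 5, 6}; fixed.
Sat(EF (req ∨ ready)) = {0, 1, 3, 4, 5, 6}
Sat(AX (EF (req ∨ ready))) = {s : every successor in {0, 1, 3, 4, 5, 6}} = {0, 1, 3, 5}

{0, 1, 3, 5}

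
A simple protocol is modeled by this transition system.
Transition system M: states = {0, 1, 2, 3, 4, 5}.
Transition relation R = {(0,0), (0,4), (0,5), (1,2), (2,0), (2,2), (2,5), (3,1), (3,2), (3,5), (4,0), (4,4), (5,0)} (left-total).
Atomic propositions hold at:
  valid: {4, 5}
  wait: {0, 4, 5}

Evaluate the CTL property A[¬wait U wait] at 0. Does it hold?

Sat(¬wait) = {1, 2, 3}
A[¬wait U wait]: least fixpoint, start Z0 = Sat(wait) = {0, 4, 5}, add states in Sat(¬wait) with every successor in Z. Already a fixed point.
Sat(A[¬wait U wait]) = {0, 4, 5}
0 ∈ Sat(A[¬wait U wait]) = {0, 4, 5}, so the formula holds at 0.

Yes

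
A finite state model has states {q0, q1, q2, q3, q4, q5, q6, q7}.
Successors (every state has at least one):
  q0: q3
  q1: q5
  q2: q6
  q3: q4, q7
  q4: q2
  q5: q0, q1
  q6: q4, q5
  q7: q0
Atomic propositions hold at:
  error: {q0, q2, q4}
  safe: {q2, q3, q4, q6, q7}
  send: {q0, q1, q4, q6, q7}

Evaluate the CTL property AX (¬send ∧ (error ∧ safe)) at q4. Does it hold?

Sat(¬send) = {q2, q3, q5}
Sat(error ∧ safe) = {q2, q4}
Sat(¬send ∧ (error ∧ safe)) = {q2}
Sat(AX (¬send ∧ (error ∧ safe))) = {s : every successor in {q2}} = {q4}
q4 ∈ Sat(AX (¬send ∧ (error ∧ safe))) = {q4}, so the formula holds at q4.

Yes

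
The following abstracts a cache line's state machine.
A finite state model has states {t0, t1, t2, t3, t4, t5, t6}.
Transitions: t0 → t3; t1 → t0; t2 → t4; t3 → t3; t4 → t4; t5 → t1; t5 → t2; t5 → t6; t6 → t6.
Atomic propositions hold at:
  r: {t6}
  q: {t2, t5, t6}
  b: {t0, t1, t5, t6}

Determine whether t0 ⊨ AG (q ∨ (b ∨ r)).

Sat(b ∨ r) = {t0, t1, t5, t6}
Sat(q ∨ (b ∨ r)) = {t0, t1, t2, t5, t6}
AG (q ∨ (b ∨ r)): greatest fixpoint, start Z0 = {t0, t1, t2, t5, t6}, keep only states in Sat with every successor in Z. Z1 = {t1, t5, t6}; Z2 = {t6}; fixed.
Sat(AG (q ∨ (b ∨ r))) = {t6}
t0 ∉ Sat(AG (q ∨ (b ∨ r))) = {t6}, so the formula does not hold at t0.

No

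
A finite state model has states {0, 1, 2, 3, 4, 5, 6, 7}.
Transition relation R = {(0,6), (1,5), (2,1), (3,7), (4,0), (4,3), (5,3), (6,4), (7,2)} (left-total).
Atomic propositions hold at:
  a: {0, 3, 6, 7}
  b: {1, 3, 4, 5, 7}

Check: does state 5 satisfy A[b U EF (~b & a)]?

No

Sat(~b) = {0, 2, 6}
Sat(~b & a) = {0, 6}
EF (~b & a): least fixpoint, start Z0 = {0, 6}, add states with some successor in Z. Z1 = {0, 4, 6}; fixed.
Sat(EF (~b & a)) = {0, 4, 6}
A[b U EF (~b & a)]: least fixpoint, start Z0 = Sat(EF (~b & a)) = {0, 4, 6}, add states in Sat(b) with every successor in Z. Already a fixed point.
Sat(A[b U EF (~b & a)]) = {0, 4, 6}
5 ∉ Sat(A[b U EF (~b & a)]) = {0, 4, 6}, so the formula does not hold at 5.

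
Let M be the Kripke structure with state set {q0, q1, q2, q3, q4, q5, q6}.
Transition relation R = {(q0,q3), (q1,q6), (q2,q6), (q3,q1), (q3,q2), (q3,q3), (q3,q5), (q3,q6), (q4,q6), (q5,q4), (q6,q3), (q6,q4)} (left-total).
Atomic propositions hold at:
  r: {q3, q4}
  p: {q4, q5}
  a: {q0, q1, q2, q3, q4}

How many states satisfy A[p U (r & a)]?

3

Sat(r & a) = {q3, q4}
A[p U (r & a)]: least fixpoint, start Z0 = Sat((r & a)) = {q3, q4}, add states in Sat(p) with every successor in Z. Z1 = {q3, q4, q5}; fixed.
Sat(A[p U (r & a)]) = {q3, q4, q5}
|Sat(A[p U (r & a)])| = |{q3, q4, q5}| = 3.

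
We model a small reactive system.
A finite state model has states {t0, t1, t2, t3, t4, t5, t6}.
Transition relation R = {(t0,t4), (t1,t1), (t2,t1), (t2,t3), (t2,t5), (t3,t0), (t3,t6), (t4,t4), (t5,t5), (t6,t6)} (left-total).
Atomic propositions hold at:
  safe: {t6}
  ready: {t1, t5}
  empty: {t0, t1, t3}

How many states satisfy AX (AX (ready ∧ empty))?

Sat(ready ∧ empty) = {t1}
Sat(AX (ready ∧ empty)) = {s : every successor in {t1}} = {t1}
Sat(AX (AX (ready ∧ empty))) = {s : every successor in {t1}} = {t1}
|Sat(AX (AX (ready ∧ empty)))| = |{t1}| = 1.

1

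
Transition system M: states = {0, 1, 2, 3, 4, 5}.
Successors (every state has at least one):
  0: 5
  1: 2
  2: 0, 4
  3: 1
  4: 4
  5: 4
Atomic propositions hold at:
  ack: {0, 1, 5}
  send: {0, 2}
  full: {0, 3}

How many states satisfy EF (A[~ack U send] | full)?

Sat(~ack) = {2, 3, 4}
A[~ack U send]: least fixpoint, start Z0 = Sat(send) = {0, 2}, add states in Sat(~ack) with every successor in Z. Already a fixed point.
Sat(A[~ack U send]) = {0, 2}
Sat(A[~ack U send] | full) = {0, 2, 3}
EF (A[~ack U send] | full): least fixpoint, start Z0 = {0, 2, 3}, add states with some successor in Z. Z1 = {0, 1, 2, 3}; fixed.
Sat(EF (A[~ack U send] | full)) = {0, 1, 2, 3}
|Sat(EF (A[~ack U send] | full))| = |{0, 1, 2, 3}| = 4.

4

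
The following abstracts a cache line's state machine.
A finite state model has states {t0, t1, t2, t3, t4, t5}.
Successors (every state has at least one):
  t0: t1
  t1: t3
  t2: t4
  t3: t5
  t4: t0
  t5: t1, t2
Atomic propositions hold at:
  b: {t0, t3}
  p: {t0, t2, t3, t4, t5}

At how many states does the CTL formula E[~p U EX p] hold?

5

Sat(~p) = {t1}
Sat(EX p) = {s : some successor in {t0, t2, t3, t4, t5}} = {t1, t2, t3, t4, t5}
E[~p U EX p]: least fixpoint, start Z0 = Sat(EX p) = {t1, t2, t3, t4, t5}, add states in Sat(~p) with some successor in Z. Already a fixed point.
Sat(E[~p U EX p]) = {t1, t2, t3, t4, t5}
|Sat(E[~p U EX p])| = |{t1, t2, t3, t4, t5}| = 5.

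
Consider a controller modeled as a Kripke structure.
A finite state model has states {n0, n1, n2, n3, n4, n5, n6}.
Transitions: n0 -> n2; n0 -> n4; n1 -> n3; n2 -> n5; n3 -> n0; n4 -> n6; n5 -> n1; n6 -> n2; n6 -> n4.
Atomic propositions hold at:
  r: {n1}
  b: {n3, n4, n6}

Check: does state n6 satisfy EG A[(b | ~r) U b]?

Yes

Sat(~r) = {n0, n2, n3, n4, n5, n6}
Sat(b | ~r) = {n0, n2, n3, n4, n5, n6}
A[(b | ~r) U b]: least fixpoint, start Z0 = Sat(b) = {n3, n4, n6}, add states in Sat(b | ~r) with every successor in Z. Already a fixed point.
Sat(A[(b | ~r) U b]) = {n3, n4, n6}
EG A[(b | ~r) U b]: greatest fixpoint, start Z0 = {n3, n4, n6}, keep only states in Sat with some successor in Z. Z1 = {n4, n6}; fixed.
Sat(EG A[(b | ~r) U b]) = {n4, n6}
n6 ∈ Sat(EG A[(b | ~r) U b]) = {n4, n6}, so the formula holds at n6.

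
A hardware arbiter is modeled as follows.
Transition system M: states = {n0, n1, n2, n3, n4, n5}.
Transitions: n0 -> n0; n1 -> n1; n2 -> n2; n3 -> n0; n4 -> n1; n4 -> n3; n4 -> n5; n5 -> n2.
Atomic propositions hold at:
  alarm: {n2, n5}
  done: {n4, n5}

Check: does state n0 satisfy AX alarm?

Sat(AX alarm) = {s : every successor in {n2, n5}} = {n2, n5}
n0 ∉ Sat(AX alarm) = {n2, n5}, so the formula does not hold at n0.

No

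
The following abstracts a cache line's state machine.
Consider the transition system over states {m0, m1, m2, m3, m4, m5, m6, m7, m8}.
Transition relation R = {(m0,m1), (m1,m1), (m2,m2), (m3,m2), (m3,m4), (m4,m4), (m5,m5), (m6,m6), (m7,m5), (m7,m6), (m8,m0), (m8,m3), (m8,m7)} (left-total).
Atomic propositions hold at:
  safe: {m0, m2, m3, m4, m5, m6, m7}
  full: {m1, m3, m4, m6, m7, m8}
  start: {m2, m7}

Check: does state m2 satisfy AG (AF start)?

Yes

AF start: least fixpoint, start Z0 = {m2, m7}, add states with every successor in Z. Already a fixed point.
Sat(AF start) = {m2, m7}
AG (AF start): greatest fixpoint, start Z0 = {m2, m7}, keep only states in Sat with every successor in Z. Z1 = {m2}; fixed.
Sat(AG (AF start)) = {m2}
m2 ∈ Sat(AG (AF start)) = {m2}, so the formula holds at m2.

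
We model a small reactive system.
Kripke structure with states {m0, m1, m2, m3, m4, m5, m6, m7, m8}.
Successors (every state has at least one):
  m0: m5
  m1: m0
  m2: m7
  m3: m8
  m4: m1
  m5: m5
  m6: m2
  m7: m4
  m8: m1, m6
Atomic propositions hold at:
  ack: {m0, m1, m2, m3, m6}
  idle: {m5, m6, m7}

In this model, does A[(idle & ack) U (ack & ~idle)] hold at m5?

No

Sat(idle & ack) = {m6}
Sat(~idle) = {m0, m1, m2, m3, m4, m8}
Sat(ack & ~idle) = {m0, m1, m2, m3}
A[(idle & ack) U (ack & ~idle)]: least fixpoint, start Z0 = Sat((ack & ~idle)) = {m0, m1, m2, m3}, add states in Sat(idle & ack) with every successor in Z. Z1 = {m0, m1, m2, m3, m6}; fixed.
Sat(A[(idle & ack) U (ack & ~idle)]) = {m0, m1, m2, m3, m6}
m5 ∉ Sat(A[(idle & ack) U (ack & ~idle)]) = {m0, m1, m2, m3, m6}, so the formula does not hold at m5.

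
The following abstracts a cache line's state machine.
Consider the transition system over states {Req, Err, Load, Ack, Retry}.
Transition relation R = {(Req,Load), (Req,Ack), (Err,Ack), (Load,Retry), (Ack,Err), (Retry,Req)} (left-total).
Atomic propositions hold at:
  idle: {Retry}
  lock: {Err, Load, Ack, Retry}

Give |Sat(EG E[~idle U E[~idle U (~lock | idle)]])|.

3

Sat(~idle) = {Req, Err, Load, Ack}
Sat(~lock) = {Req}
Sat(~lock | idle) = {Req, Retry}
E[~idle U (~lock | idle)]: least fixpoint, start Z0 = Sat((~lock | idle)) = {Req, Retry}, add states in Sat(~idle) with some successor in Z. Z1 = {Req, Load, Retry}; fixed.
Sat(E[~idle U (~lock | idle)]) = {Req, Load, Retry}
E[~idle U E[~idle U (~lock | idle)]]: least fixpoint, start Z0 = Sat(E[~idle U (~lock | idle)]) = {Req, Load, Retry}, add states in Sat(~idle) with some successor in Z. Already a fixed point.
Sat(E[~idle U E[~idle U (~lock | idle)]]) = {Req, Load, Retry}
EG E[~idle U E[~idle U (~lock | idle)]]: greatest fixpoint, start Z0 = {Req, Load, Retry}, keep only states in Sat with some successor in Z. Already a fixed point.
Sat(EG E[~idle U E[~idle U (~lock | idle)]]) = {Req, Load, Retry}
|Sat(EG E[~idle U E[~idle U (~lock | idle)]])| = |{Req, Load, Retry}| = 3.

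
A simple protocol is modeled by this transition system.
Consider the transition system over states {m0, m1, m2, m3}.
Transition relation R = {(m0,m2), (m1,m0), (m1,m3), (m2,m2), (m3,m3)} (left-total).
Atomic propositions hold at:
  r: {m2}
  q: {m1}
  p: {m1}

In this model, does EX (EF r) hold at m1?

EF r: least fixpoint, start Z0 = {m2}, add states with some successor in Z. Z1 = {m0, m2}; Z2 = {m0, m1, m2}; fixed.
Sat(EF r) = {m0, m1, m2}
Sat(EX (EF r)) = {s : some successor in {m0, m1, m2}} = {m0, m1, m2}
m1 ∈ Sat(EX (EF r)) = {m0, m1, m2}, so the formula holds at m1.

Yes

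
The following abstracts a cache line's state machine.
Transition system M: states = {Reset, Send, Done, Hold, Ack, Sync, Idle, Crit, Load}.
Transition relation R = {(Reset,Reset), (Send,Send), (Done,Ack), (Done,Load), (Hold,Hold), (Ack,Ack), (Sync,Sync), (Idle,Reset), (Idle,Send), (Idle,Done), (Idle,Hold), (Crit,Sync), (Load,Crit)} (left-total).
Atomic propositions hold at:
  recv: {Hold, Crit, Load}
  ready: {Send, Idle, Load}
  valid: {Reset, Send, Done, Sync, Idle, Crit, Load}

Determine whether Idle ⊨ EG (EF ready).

EF ready: least fixpoint, start Z0 = {Send, Idle, Load}, add states with some successor in Z. Z1 = {Send, Done, Idle, Load}; fixed.
Sat(EF ready) = {Send, Done, Idle, Load}
EG (EF ready): greatest fixpoint, start Z0 = {Send, Done, Idle, Load}, keep only states in Sat with some successor in Z. Z1 = {Send, Done, Idle}; Z2 = {Send, Idle}; fixed.
Sat(EG (EF ready)) = {Send, Idle}
Idle ∈ Sat(EG (EF ready)) = {Send, Idle}, so the formula holds at Idle.

Yes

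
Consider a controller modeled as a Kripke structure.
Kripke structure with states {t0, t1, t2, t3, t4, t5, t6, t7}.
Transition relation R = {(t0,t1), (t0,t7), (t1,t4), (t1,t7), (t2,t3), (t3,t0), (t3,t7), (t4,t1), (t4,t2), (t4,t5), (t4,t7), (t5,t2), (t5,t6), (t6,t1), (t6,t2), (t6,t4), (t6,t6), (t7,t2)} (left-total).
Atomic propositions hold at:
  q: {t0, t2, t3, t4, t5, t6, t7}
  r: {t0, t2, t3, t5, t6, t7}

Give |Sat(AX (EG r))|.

4

EG r: greatest fixpoint, start Z0 = {t0, t2, t3, t5, t6, t7}, keep only states in Sat with some successor in Z. Already a fixed point.
Sat(EG r) = {t0, t2, t3, t5, t6, t7}
Sat(AX (EG r)) = {s : every successor in {t0, t2, t3, t5, t6, t7}} = {t2, t3, t5, t7}
|Sat(AX (EG r))| = |{t2, t3, t5, t7}| = 4.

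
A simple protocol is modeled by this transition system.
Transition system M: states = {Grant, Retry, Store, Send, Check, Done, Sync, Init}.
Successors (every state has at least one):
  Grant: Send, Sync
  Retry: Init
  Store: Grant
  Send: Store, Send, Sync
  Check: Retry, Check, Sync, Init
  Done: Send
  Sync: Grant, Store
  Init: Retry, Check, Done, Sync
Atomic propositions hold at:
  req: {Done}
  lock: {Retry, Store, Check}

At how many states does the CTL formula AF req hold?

1

AF req: least fixpoint, start Z0 = {Done}, add states with every successor in Z. Already a fixed point.
Sat(AF req) = {Done}
|Sat(AF req)| = |{Done}| = 1.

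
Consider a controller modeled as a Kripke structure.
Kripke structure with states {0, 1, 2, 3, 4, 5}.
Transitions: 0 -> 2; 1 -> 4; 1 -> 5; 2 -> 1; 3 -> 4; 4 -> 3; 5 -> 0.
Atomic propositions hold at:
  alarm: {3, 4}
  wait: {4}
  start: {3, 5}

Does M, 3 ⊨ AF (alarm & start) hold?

Yes

Sat(alarm & start) = {3}
AF (alarm & start): least fixpoint, start Z0 = {3}, add states with every successor in Z. Z1 = {3, 4}; fixed.
Sat(AF (alarm & start)) = {3, 4}
3 ∈ Sat(AF (alarm & start)) = {3, 4}, so the formula holds at 3.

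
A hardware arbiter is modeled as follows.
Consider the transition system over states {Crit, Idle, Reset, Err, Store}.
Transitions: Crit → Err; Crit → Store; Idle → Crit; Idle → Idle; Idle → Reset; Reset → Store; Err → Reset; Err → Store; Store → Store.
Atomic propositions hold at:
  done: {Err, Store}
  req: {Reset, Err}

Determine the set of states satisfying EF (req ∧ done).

Sat(req ∧ done) = {Err}
EF (req ∧ done): least fixpoint, start Z0 = {Err}, add states with some successor in Z. Z1 = {Crit, Err}; Z2 = {Crit, Idle, Err}; fixed.
Sat(EF (req ∧ done)) = {Crit, Idle, Err}

{Crit, Idle, Err}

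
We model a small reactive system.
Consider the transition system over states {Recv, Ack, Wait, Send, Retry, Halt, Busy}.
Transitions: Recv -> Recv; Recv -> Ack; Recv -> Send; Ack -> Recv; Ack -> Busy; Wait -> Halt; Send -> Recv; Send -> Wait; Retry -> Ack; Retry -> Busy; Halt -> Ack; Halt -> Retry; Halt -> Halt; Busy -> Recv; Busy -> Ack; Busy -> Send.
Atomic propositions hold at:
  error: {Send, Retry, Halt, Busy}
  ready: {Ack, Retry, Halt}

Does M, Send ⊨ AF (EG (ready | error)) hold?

No

Sat(ready | error) = {Ack, Send, Retry, Halt, Busy}
EG (ready | error): greatest fixpoint, start Z0 = {Ack, Send, Retry, Halt, Busy}, keep only states in Sat with some successor in Z. Z1 = {Ack, Retry, Halt, Busy}; fixed.
Sat(EG (ready | error)) = {Ack, Retry, Halt, Busy}
AF (EG (ready | error)): least fixpoint, start Z0 = {Ack, Retry, Halt, Busy}, add states with every successor in Z. Z1 = {Ack, Wait, Retry, Halt, Busy}; fixed.
Sat(AF (EG (ready | error))) = {Ack, Wait, Retry, Halt, Busy}
Send ∉ Sat(AF (EG (ready | error))) = {Ack, Wait, Retry, Halt, Busy}, so the formula does not hold at Send.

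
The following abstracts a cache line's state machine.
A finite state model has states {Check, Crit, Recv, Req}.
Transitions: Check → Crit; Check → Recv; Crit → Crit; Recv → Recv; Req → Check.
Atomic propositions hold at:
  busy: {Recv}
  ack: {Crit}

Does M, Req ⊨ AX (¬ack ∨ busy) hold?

Yes

Sat(¬ack) = {Check, Recv, Req}
Sat(¬ack ∨ busy) = {Check, Recv, Req}
Sat(AX (¬ack ∨ busy)) = {s : every successor in {Check, Recv, Req}} = {Recv, Req}
Req ∈ Sat(AX (¬ack ∨ busy)) = {Recv, Req}, so the formula holds at Req.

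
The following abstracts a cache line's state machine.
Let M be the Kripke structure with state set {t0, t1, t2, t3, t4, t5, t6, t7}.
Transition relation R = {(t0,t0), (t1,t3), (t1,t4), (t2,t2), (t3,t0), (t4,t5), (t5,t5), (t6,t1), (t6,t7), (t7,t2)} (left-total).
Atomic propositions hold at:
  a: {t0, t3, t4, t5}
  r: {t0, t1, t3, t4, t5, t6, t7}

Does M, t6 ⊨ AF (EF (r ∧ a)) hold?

Yes

Sat(r ∧ a) = {t0, t3, t4, t5}
EF (r ∧ a): least fixpoint, start Z0 = {t0, t3, t4, t5}, add states with some successor in Z. Z1 = {t0, t1, t3, t4, t5}; Z2 = {t0, t1, t3, t4, t5, t6}; fixed.
Sat(EF (r ∧ a)) = {t0, t1, t3, t4, t5, t6}
AF (EF (r ∧ a)): least fixpoint, start Z0 = {t0, t1, t3, t4, t5, t6}, add states with every successor in Z. Already a fixed point.
Sat(AF (EF (r ∧ a))) = {t0, t1, t3, t4, t5, t6}
t6 ∈ Sat(AF (EF (r ∧ a))) = {t0, t1, t3, t4, t5, t6}, so the formula holds at t6.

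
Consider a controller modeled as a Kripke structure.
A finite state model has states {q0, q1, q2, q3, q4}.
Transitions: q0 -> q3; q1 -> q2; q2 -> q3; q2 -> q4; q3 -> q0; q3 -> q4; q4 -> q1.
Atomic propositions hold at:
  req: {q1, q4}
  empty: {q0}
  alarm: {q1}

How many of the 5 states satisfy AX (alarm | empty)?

Sat(alarm | empty) = {q0, q1}
Sat(AX (alarm | empty)) = {s : every successor in {q0, q1}} = {q4}
|Sat(AX (alarm | empty))| = |{q4}| = 1.

1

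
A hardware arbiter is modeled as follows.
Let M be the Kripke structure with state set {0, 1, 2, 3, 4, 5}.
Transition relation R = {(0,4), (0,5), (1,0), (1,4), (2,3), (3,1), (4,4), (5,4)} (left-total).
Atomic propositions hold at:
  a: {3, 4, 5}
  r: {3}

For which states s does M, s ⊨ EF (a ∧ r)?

Sat(a ∧ r) = {3}
EF (a ∧ r): least fixpoint, start Z0 = {3}, add states with some successor in Z. Z1 = {2, 3}; fixed.
Sat(EF (a ∧ r)) = {2, 3}

{2, 3}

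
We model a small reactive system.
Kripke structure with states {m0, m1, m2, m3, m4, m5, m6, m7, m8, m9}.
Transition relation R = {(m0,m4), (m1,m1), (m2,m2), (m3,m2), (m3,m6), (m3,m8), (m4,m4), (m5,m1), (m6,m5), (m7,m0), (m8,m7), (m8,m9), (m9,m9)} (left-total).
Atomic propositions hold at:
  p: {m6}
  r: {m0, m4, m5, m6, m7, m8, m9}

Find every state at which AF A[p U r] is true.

A[p U r]: least fixpoint, start Z0 = Sat(r) = {m0, m4, m5, m6, m7, m8, m9}, add states in Sat(p) with every successor in Z. Already a fixed point.
Sat(A[p U r]) = {m0, m4, m5, m6, m7, m8, m9}
AF A[p U r]: least fixpoint, start Z0 = {m0, m4, m5, m6, m7, m8, m9}, add states with every successor in Z. Already a fixed point.
Sat(AF A[p U r]) = {m0, m4, m5, m6, m7, m8, m9}

{m0, m4, m5, m6, m7, m8, m9}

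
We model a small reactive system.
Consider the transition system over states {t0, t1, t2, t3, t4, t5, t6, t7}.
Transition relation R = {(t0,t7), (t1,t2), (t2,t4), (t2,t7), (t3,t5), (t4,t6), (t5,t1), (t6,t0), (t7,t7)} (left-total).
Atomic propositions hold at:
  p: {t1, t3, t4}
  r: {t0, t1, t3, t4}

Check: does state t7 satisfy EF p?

No

EF p: least fixpoint, start Z0 = {t1, t3, t4}, add states with some successor in Z. Z1 = {t1, t2, t3, t4, t5}; fixed.
Sat(EF p) = {t1, t2, t3, t4, t5}
t7 ∉ Sat(EF p) = {t1, t2, t3, t4, t5}, so the formula does not hold at t7.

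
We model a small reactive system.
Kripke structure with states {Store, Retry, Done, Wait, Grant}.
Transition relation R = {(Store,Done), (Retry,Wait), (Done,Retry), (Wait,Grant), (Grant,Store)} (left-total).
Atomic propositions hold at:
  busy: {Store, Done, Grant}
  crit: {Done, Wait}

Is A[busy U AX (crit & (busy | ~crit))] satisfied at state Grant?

Yes

Sat(~crit) = {Store, Retry, Grant}
Sat(busy | ~crit) = {Store, Retry, Done, Grant}
Sat(crit & (busy | ~crit)) = {Done}
Sat(AX (crit & (busy | ~crit))) = {s : every successor in {Done}} = {Store}
A[busy U AX (crit & (busy | ~crit))]: least fixpoint, start Z0 = Sat(AX (crit & (busy | ~crit))) = {Store}, add states in Sat(busy) with every successor in Z. Z1 = {Store, Grant}; fixed.
Sat(A[busy U AX (crit & (busy | ~crit))]) = {Store, Grant}
Grant ∈ Sat(A[busy U AX (crit & (busy | ~crit))]) = {Store, Grant}, so the formula holds at Grant.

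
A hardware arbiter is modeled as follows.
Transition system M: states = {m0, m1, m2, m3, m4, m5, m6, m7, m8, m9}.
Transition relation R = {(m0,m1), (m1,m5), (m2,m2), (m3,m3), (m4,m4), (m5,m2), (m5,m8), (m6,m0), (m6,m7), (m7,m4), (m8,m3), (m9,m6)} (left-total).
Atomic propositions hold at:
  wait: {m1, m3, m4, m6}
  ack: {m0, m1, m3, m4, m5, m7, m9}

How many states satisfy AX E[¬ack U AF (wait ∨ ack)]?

8

Sat(¬ack) = {m2, m6, m8}
Sat(wait ∨ ack) = {m0, m1, m3, m4, m5, m6, m7, m9}
AF (wait ∨ ack): least fixpoint, start Z0 = {m0, m1, m3, m4, m5, m6, m7, m9}, add states with every successor in Z. Z1 = {m0, m1, m3, m4, m5, m6, m7, m8, m9}; fixed.
Sat(AF (wait ∨ ack)) = {m0, m1, m3, m4, m5, m6, m7, m8, m9}
E[¬ack U AF (wait ∨ ack)]: least fixpoint, start Z0 = Sat(AF (wait ∨ ack)) = {m0, m1, m3, m4, m5, m6, m7, m8, m9}, add states in Sat(¬ack) with some successor in Z. Already a fixed point.
Sat(E[¬ack U AF (wait ∨ ack)]) = {m0, m1, m3, m4, m5, m6, m7, m8, m9}
Sat(AX E[¬ack U AF (wait ∨ ack)]) = {s : every successor in {m0, m1, m3, m4, m5, m6, m7, m8, m9}} = {m0, m1, m3, m4, m6, m7, m8, m9}
|Sat(AX E[¬ack U AF (wait ∨ ack)])| = |{m0, m1, m3, m4, m6, m7, m8, m9}| = 8.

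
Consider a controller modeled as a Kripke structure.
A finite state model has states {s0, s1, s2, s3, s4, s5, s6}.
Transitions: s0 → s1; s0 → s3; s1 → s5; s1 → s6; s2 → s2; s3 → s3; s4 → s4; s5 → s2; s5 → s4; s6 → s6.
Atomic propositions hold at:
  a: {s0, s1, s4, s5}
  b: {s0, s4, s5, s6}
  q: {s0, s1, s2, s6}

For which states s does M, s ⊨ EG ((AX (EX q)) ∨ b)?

Sat(EX q) = {s : some successor in {s0, s1, s2, s6}} = {s0, s1, s2, s5, s6}
Sat(AX (EX q)) = {s : every successor in {s0, s1, s2, s5, s6}} = {s1, s2, s6}
Sat((AX (EX q)) ∨ b) = {s0, s1, s2, s4, s5, s6}
EG ((AX (EX q)) ∨ b): greatest fixpoint, start Z0 = {s0, s1, s2, s4, s5, s6}, keep only states in Sat with some successor in Z. Already a fixed point.
Sat(EG ((AX (EX q)) ∨ b)) = {s0, s1, s2, s4, s5, s6}

{s0, s1, s2, s4, s5, s6}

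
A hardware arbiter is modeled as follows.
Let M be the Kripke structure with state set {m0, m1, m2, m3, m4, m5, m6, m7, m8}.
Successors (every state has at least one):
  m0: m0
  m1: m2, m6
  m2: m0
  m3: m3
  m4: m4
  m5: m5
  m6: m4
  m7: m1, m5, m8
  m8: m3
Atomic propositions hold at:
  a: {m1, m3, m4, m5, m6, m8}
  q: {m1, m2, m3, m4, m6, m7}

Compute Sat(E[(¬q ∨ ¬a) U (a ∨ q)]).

{m1, m2, m3, m4, m5, m6, m7, m8}

Sat(¬q) = {m0, m5, m8}
Sat(¬a) = {m0, m2, m7}
Sat(¬q ∨ ¬a) = {m0, m2, m5, m7, m8}
Sat(a ∨ q) = {m1, m2, m3, m4, m5, m6, m7, m8}
E[(¬q ∨ ¬a) U (a ∨ q)]: least fixpoint, start Z0 = Sat((a ∨ q)) = {m1, m2, m3, m4, m5, m6, m7, m8}, add states in Sat(¬q ∨ ¬a) with some successor in Z. Already a fixed point.
Sat(E[(¬q ∨ ¬a) U (a ∨ q)]) = {m1, m2, m3, m4, m5, m6, m7, m8}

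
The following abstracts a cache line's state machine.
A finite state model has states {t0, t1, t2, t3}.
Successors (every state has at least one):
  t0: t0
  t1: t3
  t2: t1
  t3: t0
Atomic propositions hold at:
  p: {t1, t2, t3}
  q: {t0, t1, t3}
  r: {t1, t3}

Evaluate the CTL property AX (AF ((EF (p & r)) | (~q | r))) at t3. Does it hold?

No

Sat(p & r) = {t1, t3}
EF (p & r): least fixpoint, start Z0 = {t1, t3}, add states with some successor in Z. Z1 = {t1, t2, t3}; fixed.
Sat(EF (p & r)) = {t1, t2, t3}
Sat(~q) = {t2}
Sat(~q | r) = {t1, t2, t3}
Sat((EF (p & r)) | (~q | r)) = {t1, t2, t3}
AF ((EF (p & r)) | (~q | r)): least fixpoint, start Z0 = {t1, t2, t3}, add states with every successor in Z. Already a fixed point.
Sat(AF ((EF (p & r)) | (~q | r))) = {t1, t2, t3}
Sat(AX (AF ((EF (p & r)) | (~q | r)))) = {s : every successor in {t1, t2, t3}} = {t1, t2}
t3 ∉ Sat(AX (AF ((EF (p & r)) | (~q | r)))) = {t1, t2}, so the formula does not hold at t3.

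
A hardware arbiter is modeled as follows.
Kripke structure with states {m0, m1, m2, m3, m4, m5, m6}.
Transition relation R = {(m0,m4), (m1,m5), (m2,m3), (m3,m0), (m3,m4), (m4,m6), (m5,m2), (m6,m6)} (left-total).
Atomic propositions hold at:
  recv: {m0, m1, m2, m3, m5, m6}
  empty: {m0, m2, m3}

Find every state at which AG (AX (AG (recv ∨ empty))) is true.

{m4, m6}

Sat(recv ∨ empty) = {m0, m1, m2, m3, m5, m6}
AG (recv ∨ empty): greatest fixpoint, start Z0 = {m0, m1, m2, m3, m5, m6}, keep only states in Sat with every successor in Z. Z1 = {m1, m2, m5, m6}; Z2 = {m1, m5, m6}; Z3 = {m1, m6}; Z4 = {m6}; fixed.
Sat(AG (recv ∨ empty)) = {m6}
Sat(AX (AG (recv ∨ empty))) = {s : every successor in {m6}} = {m4, m6}
AG (AX (AG (recv ∨ empty))): greatest fixpoint, start Z0 = {m4, m6}, keep only states in Sat with every successor in Z. Already a fixed point.
Sat(AG (AX (AG (recv ∨ empty)))) = {m4, m6}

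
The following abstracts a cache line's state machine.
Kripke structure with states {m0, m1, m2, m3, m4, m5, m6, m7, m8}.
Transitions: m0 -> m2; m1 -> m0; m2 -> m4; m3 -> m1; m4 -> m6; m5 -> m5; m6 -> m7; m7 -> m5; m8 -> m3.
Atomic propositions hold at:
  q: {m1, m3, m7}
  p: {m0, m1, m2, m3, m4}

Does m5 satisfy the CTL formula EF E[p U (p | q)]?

No

Sat(p | q) = {m0, m1, m2, m3, m4, m7}
E[p U (p | q)]: least fixpoint, start Z0 = Sat((p | q)) = {m0, m1, m2, m3, m4, m7}, add states in Sat(p) with some successor in Z. Already a fixed point.
Sat(E[p U (p | q)]) = {m0, m1, m2, m3, m4, m7}
EF E[p U (p | q)]: least fixpoint, start Z0 = {m0, m1, m2, m3, m4, m7}, add states with some successor in Z. Z1 = {m0, m1, m2, m3, m4, m6, m7, m8}; fixed.
Sat(EF E[p U (p | q)]) = {m0, m1, m2, m3, m4, m6, m7, m8}
m5 ∉ Sat(EF E[p U (p | q)]) = {m0, m1, m2, m3, m4, m6, m7, m8}, so the formula does not hold at m5.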